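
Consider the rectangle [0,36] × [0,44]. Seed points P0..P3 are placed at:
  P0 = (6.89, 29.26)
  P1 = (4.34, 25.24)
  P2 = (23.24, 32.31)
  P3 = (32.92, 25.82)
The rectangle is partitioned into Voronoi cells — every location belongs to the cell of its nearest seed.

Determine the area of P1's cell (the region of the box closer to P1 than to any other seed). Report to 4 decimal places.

1. box [0,36]×[0,44]: [(0, 0) (36, 0) (36, 44) (0, 44)]
2. ⊥bis P1·P0 via (5.615,27.25): [(0, 30.8118) (0, 0) (36, 0) (36, 7.9759)]  |A|=698.1784
3. ⊥bis P1·P2 via (13.79,28.775): [(17.0812, 19.9766) (0, 30.8118) (0, 0) (24.554, 0)]  |A|=508.4045
4. ⊥bis P1·P3 via (18.63,25.53): [(18.838, 15.2803) (17.0812, 19.9766) (0, 30.8118) (0, 0) (19.1481, 0)]  |A|=467.1027
5. canonical 5-gon: [(18.838, 15.2803) (17.0812, 19.9766) (0, 30.8118) (0, 0) (19.1481, 0)]
6. shoelace: 467.1027

Area of P1's cell: 467.1027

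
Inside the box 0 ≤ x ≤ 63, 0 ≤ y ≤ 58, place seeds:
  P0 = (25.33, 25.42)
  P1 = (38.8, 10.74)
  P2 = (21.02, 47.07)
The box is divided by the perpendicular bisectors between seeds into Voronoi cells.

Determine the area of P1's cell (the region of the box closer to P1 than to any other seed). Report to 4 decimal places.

Area of P1's cell: 1174.2993

1. box [0,63]×[0,58]: [(0, 0) (63, 0) (63, 58) (0, 58)]
2. ⊥bis P1·P0 via (32.065,18.08): [(12.3609, 0) (63, 0) (63, 46.4652)]  |A|=1176.4778
3. ⊥bis P1·P2 via (29.91,28.905): [(59.8101, 43.5382) (12.3609, 0) (63, 0) (63, 45.0993)]  |A|=1174.2993
4. canonical 4-gon: [(59.8101, 43.5382) (12.3609, 0) (63, 0) (63, 45.0993)]
5. shoelace: 1174.2993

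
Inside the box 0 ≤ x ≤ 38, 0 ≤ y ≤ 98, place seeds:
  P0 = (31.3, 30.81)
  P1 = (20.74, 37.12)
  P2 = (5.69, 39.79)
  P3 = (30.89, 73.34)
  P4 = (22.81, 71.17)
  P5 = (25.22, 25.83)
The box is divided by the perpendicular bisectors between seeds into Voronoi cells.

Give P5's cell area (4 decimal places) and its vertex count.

1. box [0,38]×[0,98]: [(0, 0) (38, 0) (38, 98) (0, 98)]
2. ⊥bis P5·P0 via (28.26,28.32): [(0, 62.8222) (0, 0) (38, 0) (38, 16.4286)]  |A|=1505.7645
3. ⊥bis P5·P1 via (22.98,31.475): [(25.0145, 32.2823) (0, 22.3563) (0, 0) (38, 0) (38, 16.4286)]  |A|=999.6466
4. ⊥bis P5·P2 via (15.455,32.81): [(25.0145, 32.2823) (11.1434, 26.7781) (0, 11.1885) (0, 0) (38, 0) (38, 16.4286)]  |A|=937.423
5. ⊥bis P5·P3 via (28.055,49.585): [(25.0145, 32.2823) (11.1434, 26.7781) (0, 11.1885) (0, 0) (38, 0) (38, 16.4286)]  |A|=937.423
6. ⊥bis P5·P4 via (24.015,48.5): [(25.0145, 32.2823) (11.1434, 26.7781) (0, 11.1885) (0, 0) (38, 0) (38, 16.4286)]  |A|=937.423
7. canonical 6-gon: [(25.0145, 32.2823) (11.1434, 26.7781) (0, 11.1885) (0, 0) (38, 0) (38, 16.4286)]
8. shoelace: 937.423

Area of P5's cell: 937.4230 (6 vertices)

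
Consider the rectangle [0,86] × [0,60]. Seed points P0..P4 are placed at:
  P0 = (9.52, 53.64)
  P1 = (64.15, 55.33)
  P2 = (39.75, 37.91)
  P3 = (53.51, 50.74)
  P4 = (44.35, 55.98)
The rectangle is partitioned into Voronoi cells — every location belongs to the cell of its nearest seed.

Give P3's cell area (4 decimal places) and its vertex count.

Area of P3's cell: 423.2054 (4 vertices)

1. box [0,86]×[0,60]: [(0, 0) (86, 0) (86, 60) (0, 60)]
2. ⊥bis P3·P0 via (31.515,52.19): [(28.0744, 0) (86, 0) (86, 60) (32.0299, 60)]  |A|=3356.8713
3. ⊥bis P3·P1 via (58.83,53.035): [(28.0744, 0) (81.7088, 0) (55.8254, 60) (32.0299, 60)]  |A|=2322.8968
4. ⊥bis P3·P2 via (46.63,44.325): [(32.0288, 59.9845) (76.3271, 12.4753) (55.8254, 60) (32.0299, 60)]  |A|=565.8041
5. ⊥bis P3·P4 via (48.93,53.36): [(44.8522, 46.2317) (76.3271, 12.4753) (55.8254, 60) (52.7284, 60)]  |A|=423.2054
6. canonical 4-gon: [(44.8522, 46.2317) (76.3271, 12.4753) (55.8254, 60) (52.7284, 60)]
7. shoelace: 423.2054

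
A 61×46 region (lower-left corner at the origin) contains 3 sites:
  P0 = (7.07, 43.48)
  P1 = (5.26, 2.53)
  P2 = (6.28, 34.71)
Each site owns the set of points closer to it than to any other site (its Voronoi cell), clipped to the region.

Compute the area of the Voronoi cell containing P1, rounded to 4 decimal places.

1. box [0,61]×[0,46]: [(0, 0) (61, 0) (61, 46) (0, 46)]
2. ⊥bis P1·P0 via (6.165,23.005): [(0, 23.2775) (0, 0) (61, 0) (61, 20.5813)]  |A|=1337.6926
3. ⊥bis P1·P2 via (5.77,18.62): [(0, 18.8029) (0, 0) (61, 0) (61, 16.8694)]  |A|=1088.0046
4. canonical 4-gon: [(0, 18.8029) (0, 0) (61, 0) (61, 16.8694)]
5. shoelace: 1088.0046

Area of P1's cell: 1088.0046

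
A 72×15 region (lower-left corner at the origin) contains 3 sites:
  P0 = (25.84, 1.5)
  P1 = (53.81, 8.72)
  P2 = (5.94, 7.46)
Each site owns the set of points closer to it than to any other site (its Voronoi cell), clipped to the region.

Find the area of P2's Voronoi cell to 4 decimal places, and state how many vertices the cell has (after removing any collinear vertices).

1. box [0,72]×[0,15]: [(0, 0) (72, 0) (72, 15) (0, 15)]
2. ⊥bis P2·P0 via (15.89,4.48): [(0, 0) (14.5483, 0) (19.0407, 15) (0, 15)]  |A|=251.9172
3. ⊥bis P2·P1 via (29.875,8.09): [(0, 0) (14.5483, 0) (19.0407, 15) (0, 15)]  |A|=251.9172
4. canonical 4-gon: [(0, 0) (14.5483, 0) (19.0407, 15) (0, 15)]
5. shoelace: 251.9172

Area of P2's cell: 251.9172 (4 vertices)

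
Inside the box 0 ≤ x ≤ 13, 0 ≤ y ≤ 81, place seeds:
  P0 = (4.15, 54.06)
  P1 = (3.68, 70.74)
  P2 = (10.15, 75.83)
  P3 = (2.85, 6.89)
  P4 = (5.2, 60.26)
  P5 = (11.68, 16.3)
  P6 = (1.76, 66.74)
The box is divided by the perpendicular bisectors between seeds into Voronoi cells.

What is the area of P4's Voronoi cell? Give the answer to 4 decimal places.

Area of P4's cell: 102.8595

1. box [0,13]×[0,81]: [(0, 0) (13, 0) (13, 81) (0, 81)]
2. ⊥bis P4·P0 via (4.675,57.16): [(0, 57.9517) (13, 55.7501) (13, 81) (0, 81)]  |A|=313.9379
3. ⊥bis P4·P1 via (4.44,65.5): [(0, 64.856) (0, 57.9517) (13, 55.7501) (13, 66.7415)]  |A|=116.3221
4. ⊥bis P4·P2 via (7.675,68.045): [(12.1588, 66.6195) (0, 64.856) (0, 57.9517) (13, 55.7501) (13, 66.3521)]  |A|=116.1583
5. ⊥bis P4·P3 via (4.025,33.575): [(12.1588, 66.6195) (0, 64.856) (0, 57.9517) (13, 55.7501) (13, 66.3521)]  |A|=116.1583
6. ⊥bis P4·P5 via (8.44,38.28): [(12.1588, 66.6195) (0, 64.856) (0, 57.9517) (13, 55.7501) (13, 66.3521)]  |A|=116.1583
7. ⊥bis P4·P6 via (3.48,63.5): [(12.1588, 66.6195) (8.3028, 66.0603) (0, 61.6526) (0, 57.9517) (13, 55.7501) (13, 66.3521)]  |A|=102.8595
8. canonical 6-gon: [(12.1588, 66.6195) (8.3028, 66.0603) (0, 61.6526) (0, 57.9517) (13, 55.7501) (13, 66.3521)]
9. shoelace: 102.8595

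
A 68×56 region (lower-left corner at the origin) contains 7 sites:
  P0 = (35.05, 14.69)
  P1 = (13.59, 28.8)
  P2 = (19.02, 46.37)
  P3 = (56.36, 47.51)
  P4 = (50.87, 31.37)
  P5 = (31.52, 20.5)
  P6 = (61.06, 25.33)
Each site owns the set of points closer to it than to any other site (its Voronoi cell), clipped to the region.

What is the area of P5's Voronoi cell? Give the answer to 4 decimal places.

1. box [0,68]×[0,56]: [(0, 0) (68, 0) (68, 56) (0, 56)]
2. ⊥bis P5·P0 via (33.285,17.595): [(0, 0) (4.3255, 0) (68, 38.6869) (68, 56) (0, 56)]  |A|=2576.3159
3. ⊥bis P5·P1 via (22.555,24.65): [(13.8125, 5.764) (68, 38.6869) (68, 56) (37.0673, 56)]  |A|=1246.0453
4. ⊥bis P5·P2 via (25.27,33.435): [(27.0111, 34.2763) (13.8125, 5.764) (68, 38.6869) (68, 54.0815)]  |A|=870.7398
5. ⊥bis P5·P3 via (43.94,34.005): [(37.9158, 39.5452) (27.0111, 34.2763) (13.8125, 5.764) (50.4461, 28.0216)]  |A|=471.2102
6. ⊥bis P5·P4 via (41.195,25.935): [(34.4815, 37.8859) (27.0111, 34.2763) (13.8125, 5.764) (42.6751, 23.3002)]  |A|=365.0113
7. ⊥bis P5·P6 via (46.29,22.915): [(34.4815, 37.8859) (27.0111, 34.2763) (13.8125, 5.764) (42.6751, 23.3002)]  |A|=365.0113
8. canonical 4-gon: [(34.4815, 37.8859) (27.0111, 34.2763) (13.8125, 5.764) (42.6751, 23.3002)]
9. shoelace: 365.0113

Area of P5's cell: 365.0113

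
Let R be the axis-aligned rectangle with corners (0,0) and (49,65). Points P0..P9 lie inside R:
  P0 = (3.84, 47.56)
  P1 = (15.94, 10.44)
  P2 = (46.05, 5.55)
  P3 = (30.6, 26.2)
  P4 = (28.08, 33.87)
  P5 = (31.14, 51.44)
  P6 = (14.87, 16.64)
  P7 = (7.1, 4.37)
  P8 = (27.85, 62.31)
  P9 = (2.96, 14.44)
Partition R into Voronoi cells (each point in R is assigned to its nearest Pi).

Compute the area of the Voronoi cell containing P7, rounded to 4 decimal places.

Area of P7's cell: 124.7943

1. box [0,49]×[0,65]: [(0, 0) (49, 0) (49, 65) (0, 65)]
2. ⊥bis P7·P0 via (5.47,25.965): [(0, 25.5521) (0, 0) (49, 0) (49, 29.2507)]  |A|=1342.6682
3. ⊥bis P7·P1 via (11.52,7.405): [(0, 24.1821) (0, 0) (16.6047, 0)]  |A|=200.7674
4. ⊥bis P7·P2 via (26.575,4.96): [(0, 24.1821) (0, 0) (16.6047, 0)]  |A|=200.7674
5. ⊥bis P7·P3 via (18.85,15.285): [(0, 24.1821) (0, 0) (16.6047, 0)]  |A|=200.7674
6. ⊥bis P7·P4 via (17.59,19.12): [(0, 24.1821) (0, 0) (16.6047, 0)]  |A|=200.7674
7. ⊥bis P7·P5 via (19.12,27.905): [(0, 24.1821) (0, 0) (16.6047, 0)]  |A|=200.7674
8. ⊥bis P7·P6 via (10.985,10.505): [(8.1653, 12.2906) (0, 17.4613) (0, 0) (16.6047, 0)]  |A|=173.3287
9. ⊥bis P7·P8 via (17.475,33.34): [(8.1653, 12.2906) (0, 17.4613) (0, 0) (16.6047, 0)]  |A|=173.3287
10. ⊥bis P7·P9 via (5.03,9.405): [(9.0203, 11.0455) (0, 7.3371) (0, 0) (16.6047, 0)]  |A|=124.7943
11. canonical 4-gon: [(9.0203, 11.0455) (0, 7.3371) (0, 0) (16.6047, 0)]
12. shoelace: 124.7943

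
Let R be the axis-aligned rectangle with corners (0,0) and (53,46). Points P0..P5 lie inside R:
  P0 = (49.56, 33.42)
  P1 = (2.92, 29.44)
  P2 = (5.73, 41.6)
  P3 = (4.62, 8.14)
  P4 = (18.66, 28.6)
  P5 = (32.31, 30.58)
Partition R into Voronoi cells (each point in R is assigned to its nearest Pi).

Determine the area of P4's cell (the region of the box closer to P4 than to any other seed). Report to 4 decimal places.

Area of P4's cell: 412.5632

1. box [0,53]×[0,46]: [(0, 0) (53, 0) (53, 46) (0, 46)]
2. ⊥bis P4·P0 via (34.11,31.01): [(0, 0) (38.9472, 0) (31.7718, 46) (0, 46)]  |A|=1626.535
3. ⊥bis P4·P1 via (10.79,29.02): [(9.2413, 0) (38.9472, 0) (31.7718, 46) (11.6962, 46)]  |A|=1144.9734
4. ⊥bis P4·P2 via (12.195,35.1): [(11.0539, 33.965) (9.2413, 0) (38.9472, 0) (31.7718, 46) (23.154, 46)]  |A|=1076.0262
5. ⊥bis P4·P3 via (11.64,18.37): [(11.0539, 33.965) (10.2717, 19.3089) (38.41, 0) (38.9472, 0) (31.7718, 46) (23.154, 46)]  |A|=794.4184
6. ⊥bis P4·P5 via (25.485,29.59): [(23.1109, 45.9571) (11.0539, 33.965) (10.2717, 19.3089) (28.8229, 6.5788)]  |A|=412.5632
7. canonical 4-gon: [(23.1109, 45.9571) (11.0539, 33.965) (10.2717, 19.3089) (28.8229, 6.5788)]
8. shoelace: 412.5632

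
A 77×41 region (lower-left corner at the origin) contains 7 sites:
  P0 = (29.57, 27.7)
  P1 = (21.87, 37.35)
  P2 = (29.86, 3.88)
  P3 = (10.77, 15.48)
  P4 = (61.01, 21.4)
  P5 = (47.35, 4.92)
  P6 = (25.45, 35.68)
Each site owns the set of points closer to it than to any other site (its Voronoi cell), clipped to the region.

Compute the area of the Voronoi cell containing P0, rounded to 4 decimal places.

1. box [0,77]×[0,41]: [(0, 0) (77, 0) (77, 41) (0, 41)]
2. ⊥bis P0·P1 via (25.72,32.525): [(0, 12.0023) (0, 0) (77, 0) (77, 41) (36.3413, 41)]  |A|=2630.0935
3. ⊥bis P0·P2 via (29.715,15.79): [(4.3601, 15.4813) (77, 16.3657) (77, 41) (36.3413, 41)]  |A|=1413.4967
4. ⊥bis P0·P3 via (20.17,21.59): [(17.3851, 25.8744) (23.9853, 15.7202) (77, 16.3657) (77, 41) (36.3413, 41)]  |A|=1313.0691
5. ⊥bis P0·P4 via (45.29,24.55): [(17.3851, 25.8744) (23.9853, 15.7202) (43.5685, 15.9587) (48.5863, 41) (36.3413, 41)]  |A|=545.5286
6. ⊥bis P0·P5 via (38.46,16.31): [(17.3851, 25.8744) (23.9853, 15.7202) (37.9218, 15.8899) (44.599, 21.1015) (48.5863, 41) (36.3413, 41)]  |A|=531.0439
7. ⊥bis P0·P6 via (27.51,31.69): [(19.4738, 27.541) (17.3851, 25.8744) (23.9853, 15.7202) (37.9218, 15.8899) (44.599, 21.1015) (48.5863, 41) (45.5425, 41)]  |A|=469.1243
8. canonical 7-gon: [(19.4738, 27.541) (17.3851, 25.8744) (23.9853, 15.7202) (37.9218, 15.8899) (44.599, 21.1015) (48.5863, 41) (45.5425, 41)]
9. shoelace: 469.1243

Area of P0's cell: 469.1243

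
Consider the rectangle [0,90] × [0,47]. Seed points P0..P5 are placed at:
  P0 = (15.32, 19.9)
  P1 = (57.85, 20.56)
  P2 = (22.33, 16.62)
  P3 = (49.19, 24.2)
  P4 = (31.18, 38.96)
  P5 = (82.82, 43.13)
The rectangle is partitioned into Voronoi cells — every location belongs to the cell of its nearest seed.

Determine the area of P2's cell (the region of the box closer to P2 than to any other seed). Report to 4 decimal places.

1. box [0,90]×[0,47]: [(0, 0) (90, 0) (90, 47) (0, 47)]
2. ⊥bis P2·P0 via (18.825,18.26): [(10.2811, 0) (90, 0) (90, 47) (32.2725, 47)]  |A|=3229.9899
3. ⊥bis P2·P1 via (40.09,18.59): [(10.2811, 0) (42.1521, 0) (36.9387, 47) (32.2725, 47)]  |A|=858.6221
4. ⊥bis P2·P3 via (35.76,20.41): [(29.7672, 41.6456) (10.2811, 0) (41.5198, 0)]  |A|=650.4778
5. ⊥bis P2·P4 via (26.755,27.79): [(34.5486, 24.7026) (23.8269, 28.95) (10.2811, 0) (41.5198, 0)]  |A|=569.8023
6. ⊥bis P2·P5 via (52.575,29.875): [(34.5486, 24.7026) (23.8269, 28.95) (10.2811, 0) (41.5198, 0)]  |A|=569.8023
7. canonical 4-gon: [(34.5486, 24.7026) (23.8269, 28.95) (10.2811, 0) (41.5198, 0)]
8. shoelace: 569.8023

Area of P2's cell: 569.8023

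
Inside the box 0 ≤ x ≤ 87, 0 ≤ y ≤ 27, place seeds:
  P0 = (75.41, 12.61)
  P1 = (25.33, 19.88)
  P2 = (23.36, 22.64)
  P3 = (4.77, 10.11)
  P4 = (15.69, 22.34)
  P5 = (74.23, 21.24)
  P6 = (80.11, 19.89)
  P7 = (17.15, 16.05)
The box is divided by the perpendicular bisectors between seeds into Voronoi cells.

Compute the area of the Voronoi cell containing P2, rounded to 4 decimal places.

Area of P2's cell: 57.8344

1. box [0,87]×[0,27]: [(0, 0) (87, 0) (87, 27) (0, 27)]
2. ⊥bis P2·P0 via (49.385,17.625): [(0, 0) (45.9887, 0) (51.1916, 27) (0, 27)]  |A|=1311.9331
3. ⊥bis P2·P1 via (24.345,21.26): [(0, 3.8833) (32.3868, 27) (0, 27)]  |A|=374.338
4. ⊥bis P2·P3 via (14.065,16.375): [(15.1811, 14.7191) (32.3868, 27) (6.9036, 27)]  |A|=156.4787
5. ⊥bis P2·P4 via (19.525,22.49): [(19.7027, 17.9465) (32.3868, 27) (19.3486, 27)]  |A|=59.0209
6. ⊥bis P2·P5 via (48.795,21.94): [(19.7027, 17.9465) (32.3868, 27) (19.3486, 27)]  |A|=59.0209
7. ⊥bis P2·P6 via (51.735,21.265): [(19.7027, 17.9465) (32.3868, 27) (19.3486, 27)]  |A|=59.0209
8. ⊥bis P2·P7 via (20.255,19.345): [(19.6248, 19.9389) (20.8614, 18.7735) (32.3868, 27) (19.3486, 27)]  |A|=57.8344
9. canonical 4-gon: [(19.6248, 19.9389) (20.8614, 18.7735) (32.3868, 27) (19.3486, 27)]
10. shoelace: 57.8344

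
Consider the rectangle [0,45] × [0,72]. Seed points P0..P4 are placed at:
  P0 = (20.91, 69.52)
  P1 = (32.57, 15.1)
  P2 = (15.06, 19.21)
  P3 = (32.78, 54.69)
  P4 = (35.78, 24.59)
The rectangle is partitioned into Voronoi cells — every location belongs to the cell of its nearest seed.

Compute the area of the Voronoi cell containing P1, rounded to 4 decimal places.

1. box [0,45]×[0,72]: [(0, 0) (45, 0) (45, 72) (0, 72)]
2. ⊥bis P1·P0 via (26.74,42.31): [(0, 36.5807) (0, 0) (45, 0) (45, 46.2224)]  |A|=1863.0693
3. ⊥bis P1·P2 via (23.815,17.155): [(29.8772, 42.9822) (19.7883, 0) (45, 0) (45, 46.2224)]  |A|=891.3315
4. ⊥bis P1·P3 via (32.675,34.895): [(27.9848, 34.9199) (19.7883, 0) (45, 0) (45, 34.8296)]  |A|=736.5103
5. ⊥bis P1·P4 via (34.175,19.845): [(25.162, 22.8937) (19.7883, 0) (45, 0) (45, 16.1834)]  |A|=449.1172
6. canonical 4-gon: [(25.162, 22.8937) (19.7883, 0) (45, 0) (45, 16.1834)]
7. shoelace: 449.1172

Area of P1's cell: 449.1172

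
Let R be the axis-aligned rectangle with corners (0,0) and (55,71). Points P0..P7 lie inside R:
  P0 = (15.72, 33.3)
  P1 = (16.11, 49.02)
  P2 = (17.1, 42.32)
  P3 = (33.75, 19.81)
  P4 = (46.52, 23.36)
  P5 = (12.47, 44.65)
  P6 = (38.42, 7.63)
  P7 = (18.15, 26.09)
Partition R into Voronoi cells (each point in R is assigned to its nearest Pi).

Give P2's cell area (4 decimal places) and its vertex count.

1. box [0,55]×[0,71]: [(0, 0) (55, 0) (55, 71) (0, 71)]
2. ⊥bis P2·P0 via (16.41,37.81): [(0, 40.3206) (55, 31.906) (55, 71) (0, 71)]  |A|=1918.7683
3. ⊥bis P2·P1 via (16.605,45.67): [(0, 43.2164) (0, 40.3206) (55, 31.906) (55, 51.3433)]  |A|=614.1605
4. ⊥bis P2·P3 via (25.425,31.065): [(52.3011, 50.9445) (0, 43.2164) (0, 40.3206) (31.436, 35.5111)]  |A|=368.4838
5. ⊥bis P2·P4 via (31.81,32.84): [(35.4402, 38.473) (42.549, 49.5035) (0, 43.2164) (0, 40.3206) (31.436, 35.5111)]  |A|=319.8197
6. ⊥bis P2·P5 via (14.785,43.485): [(35.4402, 38.473) (42.549, 49.5035) (15.8267, 45.555) (12.2494, 38.4465) (31.436, 35.5111)]  |A|=250.0148
7. ⊥bis P2·P6 via (27.76,24.975): [(35.4402, 38.473) (42.549, 49.5035) (15.8267, 45.555) (12.2494, 38.4465) (31.436, 35.5111)]  |A|=250.0148
8. ⊥bis P2·P7 via (17.625,34.205): [(35.4402, 38.473) (42.549, 49.5035) (15.8267, 45.555) (12.2494, 38.4465) (31.436, 35.5111)]  |A|=250.0148
9. canonical 5-gon: [(35.4402, 38.473) (42.549, 49.5035) (15.8267, 45.555) (12.2494, 38.4465) (31.436, 35.5111)]
10. shoelace: 250.0148

Area of P2's cell: 250.0148 (5 vertices)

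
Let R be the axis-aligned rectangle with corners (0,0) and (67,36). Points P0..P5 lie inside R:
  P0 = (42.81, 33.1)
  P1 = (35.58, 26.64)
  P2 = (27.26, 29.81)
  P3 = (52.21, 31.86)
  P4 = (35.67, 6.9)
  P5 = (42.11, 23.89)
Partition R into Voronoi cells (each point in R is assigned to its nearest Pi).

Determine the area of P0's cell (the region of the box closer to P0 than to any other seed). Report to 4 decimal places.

Area of P0's cell: 78.6251

1. box [0,67]×[0,36]: [(0, 0) (67, 0) (67, 36) (0, 36)]
2. ⊥bis P0·P1 via (39.195,29.87): [(65.8838, 0) (67, 0) (67, 36) (33.7178, 36)]  |A|=619.1699
3. ⊥bis P0·P2 via (35.035,31.455): [(34.1837, 35.4786) (65.8838, 0) (67, 0) (67, 36) (34.0734, 36)]  |A|=619.0772
4. ⊥bis P0·P3 via (47.51,32.48): [(34.1837, 35.4786) (46.1403, 22.0968) (47.9743, 36) (34.0734, 36)]  |A|=99.0124
5. ⊥bis P0·P4 via (39.24,20): [(34.1837, 35.4786) (46.1403, 22.0968) (47.9743, 36) (34.0734, 36)]  |A|=99.0124
6. ⊥bis P0·P5 via (42.46,28.495): [(34.1837, 35.4786) (40.2752, 28.6611) (46.9394, 28.1545) (47.9743, 36) (34.0734, 36)]  |A|=78.6251
7. canonical 5-gon: [(34.1837, 35.4786) (40.2752, 28.6611) (46.9394, 28.1545) (47.9743, 36) (34.0734, 36)]
8. shoelace: 78.6251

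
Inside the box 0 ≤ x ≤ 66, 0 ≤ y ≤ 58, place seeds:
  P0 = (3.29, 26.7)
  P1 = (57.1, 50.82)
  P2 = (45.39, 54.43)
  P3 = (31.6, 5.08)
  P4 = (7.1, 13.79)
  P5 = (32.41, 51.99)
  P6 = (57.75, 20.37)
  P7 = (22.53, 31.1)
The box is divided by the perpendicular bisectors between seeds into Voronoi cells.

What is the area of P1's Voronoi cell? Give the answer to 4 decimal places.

1. box [0,66]×[0,58]: [(0, 0) (66, 0) (66, 58) (0, 58)]
2. ⊥bis P1·P0 via (30.195,38.76): [(47.5689, 0) (66, 0) (66, 58) (21.5708, 58)]  |A|=1822.9481
3. ⊥bis P1·P2 via (51.245,52.625): [(40.1346, 16.5855) (47.5689, 0) (66, 0) (66, 58) (52.902, 58)]  |A|=1174.1637
4. ⊥bis P1·P3 via (44.35,27.95): [(43.7425, 28.2887) (66, 15.8801) (66, 58) (52.902, 58)]  |A|=663.3202
5. ⊥bis P1·P4 via (32.1,32.305): [(43.7425, 28.2887) (66, 15.8801) (66, 58) (52.902, 58)]  |A|=663.3202
6. ⊥bis P1·P5 via (44.755,51.405): [(43.7425, 28.2887) (66, 15.8801) (66, 58) (52.902, 58)]  |A|=663.3202
7. ⊥bis P1·P6 via (57.425,35.595): [(45.9192, 35.3494) (66, 35.778) (66, 58) (52.902, 58)]  |A|=371.4557
8. ⊥bis P1·P7 via (39.815,40.96): [(45.9192, 35.3494) (66, 35.778) (66, 58) (52.902, 58)]  |A|=371.4557
9. canonical 4-gon: [(45.9192, 35.3494) (66, 35.778) (66, 58) (52.902, 58)]
10. shoelace: 371.4557

Area of P1's cell: 371.4557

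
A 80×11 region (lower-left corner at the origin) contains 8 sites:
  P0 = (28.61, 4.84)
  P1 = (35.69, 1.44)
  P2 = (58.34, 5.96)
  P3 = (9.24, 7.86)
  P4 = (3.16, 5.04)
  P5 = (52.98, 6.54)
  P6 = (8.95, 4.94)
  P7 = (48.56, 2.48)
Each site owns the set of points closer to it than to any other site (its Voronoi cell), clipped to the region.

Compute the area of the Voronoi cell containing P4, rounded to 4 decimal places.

Area of P4's cell: 62.2521

1. box [0,80]×[0,11]: [(0, 0) (80, 0) (80, 11) (0, 11)]
2. ⊥bis P4·P0 via (15.885,4.94): [(0, 0) (15.8462, 0) (15.9326, 11) (0, 11)]  |A|=174.7834
3. ⊥bis P4·P1 via (19.425,3.24): [(0, 0) (15.8462, 0) (15.9326, 11) (0, 11)]  |A|=174.7834
4. ⊥bis P4·P2 via (30.75,5.5): [(0, 0) (15.8462, 0) (15.9326, 11) (0, 11)]  |A|=174.7834
5. ⊥bis P4·P3 via (6.2,6.45): [(0, 0) (9.1916, 0) (4.0896, 11) (0, 11)]  |A|=73.0469
6. ⊥bis P4·P5 via (28.07,5.79): [(0, 0) (9.1916, 0) (4.0896, 11) (0, 11)]  |A|=73.0469
7. ⊥bis P4·P6 via (6.055,4.99): [(0, 0) (5.9688, 0) (6.0845, 6.699) (4.0896, 11) (0, 11)]  |A|=62.2521
8. ⊥bis P4·P7 via (25.86,3.76): [(0, 0) (5.9688, 0) (6.0845, 6.699) (4.0896, 11) (0, 11)]  |A|=62.2521
9. canonical 5-gon: [(0, 0) (5.9688, 0) (6.0845, 6.699) (4.0896, 11) (0, 11)]
10. shoelace: 62.2521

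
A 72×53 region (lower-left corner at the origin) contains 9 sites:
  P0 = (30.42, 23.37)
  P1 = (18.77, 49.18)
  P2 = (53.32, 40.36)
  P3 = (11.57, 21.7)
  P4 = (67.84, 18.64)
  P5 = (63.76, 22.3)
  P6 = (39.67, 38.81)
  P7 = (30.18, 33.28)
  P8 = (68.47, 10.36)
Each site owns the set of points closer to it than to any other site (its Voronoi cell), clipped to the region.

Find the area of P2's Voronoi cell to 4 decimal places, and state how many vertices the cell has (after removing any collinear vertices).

Area of P2's cell: 540.1412 (4 vertices)

1. box [0,72]×[0,53]: [(0, 0) (72, 0) (72, 53) (0, 53)]
2. ⊥bis P2·P0 via (41.87,31.865): [(65.5113, 0) (72, 0) (72, 53) (26.1895, 53)]  |A|=1385.9284
3. ⊥bis P2·P1 via (36.045,44.77): [(35.0851, 41.01) (65.5113, 0) (72, 0) (72, 53) (38.146, 53)]  |A|=1314.2492
4. ⊥bis P2·P3 via (32.445,31.03): [(35.0851, 41.01) (65.5113, 0) (72, 0) (72, 53) (38.146, 53)]  |A|=1314.2492
5. ⊥bis P2·P4 via (60.58,29.5): [(35.0851, 41.01) (49.2461, 21.9232) (72, 37.1344) (72, 53) (38.146, 53)]  |A|=820.6465
6. ⊥bis P2·P5 via (58.54,31.33): [(35.0851, 41.01) (47.1513, 24.7465) (72, 39.1109) (72, 53) (38.146, 53)]  |A|=748.037
7. ⊥bis P2·P6 via (46.495,39.585): [(48.1166, 25.3045) (72, 39.1109) (72, 53) (44.9717, 53)]  |A|=540.1412
8. ⊥bis P2·P7 via (41.75,36.82): [(48.1166, 25.3045) (72, 39.1109) (72, 53) (44.9717, 53)]  |A|=540.1412
9. ⊥bis P2·P8 via (60.895,25.36): [(48.1166, 25.3045) (72, 39.1109) (72, 53) (44.9717, 53)]  |A|=540.1412
10. canonical 4-gon: [(48.1166, 25.3045) (72, 39.1109) (72, 53) (44.9717, 53)]
11. shoelace: 540.1412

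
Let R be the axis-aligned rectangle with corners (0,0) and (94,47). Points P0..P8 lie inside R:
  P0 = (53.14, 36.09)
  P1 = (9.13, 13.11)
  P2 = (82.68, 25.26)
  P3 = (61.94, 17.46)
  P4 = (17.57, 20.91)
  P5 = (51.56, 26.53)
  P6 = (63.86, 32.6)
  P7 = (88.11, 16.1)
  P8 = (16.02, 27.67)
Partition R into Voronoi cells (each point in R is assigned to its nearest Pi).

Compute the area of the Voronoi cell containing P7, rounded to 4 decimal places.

Area of P7's cell: 389.6573

1. box [0,94]×[0,47]: [(0, 0) (94, 0) (94, 47) (0, 47)]
2. ⊥bis P7·P0 via (70.625,26.095): [(55.7082, 0) (94, 0) (94, 47) (82.575, 47)]  |A|=1168.3442
3. ⊥bis P7·P1 via (48.62,14.605): [(55.7082, 0) (94, 0) (94, 47) (82.575, 47)]  |A|=1168.3442
4. ⊥bis P7·P2 via (85.395,20.68): [(58.3729, 4.6614) (55.7082, 0) (94, 0) (94, 25.781)]  |A|=548.4986
5. ⊥bis P7·P3 via (75.025,16.78): [(74.9045, 14.4613) (74.153, 0) (94, 0) (94, 25.781)]  |A|=389.6573
6. ⊥bis P7·P4 via (52.84,18.505): [(74.9045, 14.4613) (74.153, 0) (94, 0) (94, 25.781)]  |A|=389.6573
7. ⊥bis P7·P5 via (69.835,21.315): [(74.9045, 14.4613) (74.153, 0) (94, 0) (94, 25.781)]  |A|=389.6573
8. ⊥bis P7·P6 via (75.985,24.35): [(74.9045, 14.4613) (74.153, 0) (94, 0) (94, 25.781)]  |A|=389.6573
9. ⊥bis P7·P8 via (52.065,21.885): [(74.9045, 14.4613) (74.153, 0) (94, 0) (94, 25.781)]  |A|=389.6573
10. canonical 4-gon: [(74.9045, 14.4613) (74.153, 0) (94, 0) (94, 25.781)]
11. shoelace: 389.6573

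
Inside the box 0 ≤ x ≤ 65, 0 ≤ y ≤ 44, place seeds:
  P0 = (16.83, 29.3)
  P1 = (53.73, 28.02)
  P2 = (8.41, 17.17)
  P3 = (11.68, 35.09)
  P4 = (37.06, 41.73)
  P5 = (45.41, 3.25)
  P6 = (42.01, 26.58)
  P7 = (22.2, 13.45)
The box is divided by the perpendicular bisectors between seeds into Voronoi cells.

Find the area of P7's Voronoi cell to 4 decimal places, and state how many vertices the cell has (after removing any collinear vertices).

Area of P7's cell: 430.2725 (5 vertices)

1. box [0,65]×[0,44]: [(0, 0) (65, 0) (65, 44) (0, 44)]
2. ⊥bis P7·P0 via (19.515,21.375): [(0, 14.7633) (0, 0) (65, 0) (65, 36.7854)]  |A|=1675.3317
3. ⊥bis P7·P1 via (37.965,20.735): [(35.2118, 26.6931) (0, 14.7633) (0, 0) (47.5466, 0)]  |A|=894.5041
4. ⊥bis P7·P2 via (15.305,15.31): [(35.2118, 26.6931) (16.6822, 20.4152) (11.175, 0) (47.5466, 0)]  |A|=657.2922
5. ⊥bis P7·P3 via (16.94,24.27): [(35.2118, 26.6931) (16.6822, 20.4152) (11.175, 0) (47.5466, 0)]  |A|=657.2922
6. ⊥bis P7·P4 via (29.63,27.59): [(36.4544, 24.0041) (32.8559, 25.8949) (16.6822, 20.4152) (11.175, 0) (47.5466, 0)]  |A|=653.6288
7. ⊥bis P7·P5 via (33.805,8.35): [(38.6225, 19.3122) (36.4544, 24.0041) (32.8559, 25.8949) (16.6822, 20.4152) (11.175, 0) (30.1355, 0)]  |A|=485.5051
8. ⊥bis P7·P6 via (32.105,20.015): [(36.2097, 13.8219) (29.0602, 24.6089) (16.6822, 20.4152) (11.175, 0) (30.1355, 0)]  |A|=430.2725
9. canonical 5-gon: [(36.2097, 13.8219) (29.0602, 24.6089) (16.6822, 20.4152) (11.175, 0) (30.1355, 0)]
10. shoelace: 430.2725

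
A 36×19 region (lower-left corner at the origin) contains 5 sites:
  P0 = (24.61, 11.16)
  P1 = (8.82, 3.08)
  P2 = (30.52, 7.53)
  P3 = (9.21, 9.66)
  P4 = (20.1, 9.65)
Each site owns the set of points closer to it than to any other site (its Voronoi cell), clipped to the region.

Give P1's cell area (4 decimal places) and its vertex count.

1. box [0,36]×[0,19]: [(0, 0) (36, 0) (36, 19) (0, 19)]
2. ⊥bis P1·P0 via (16.715,7.12): [(0, 0) (20.3584, 0) (10.6358, 19) (0, 19)]  |A|=294.4452
3. ⊥bis P1·P2 via (19.67,5.305): [(0, 0) (20.3584, 0) (10.6358, 19) (0, 19)]  |A|=294.4452
4. ⊥bis P1·P3 via (9.015,6.37): [(0, 6.9043) (0, 0) (20.3584, 0) (17.3516, 5.8759)]  |A|=119.7125
5. ⊥bis P1·P4 via (14.46,6.365): [(14.6517, 6.0359) (0, 6.9043) (0, 0) (18.1673, 0)]  |A|=105.408
6. canonical 4-gon: [(14.6517, 6.0359) (0, 6.9043) (0, 0) (18.1673, 0)]
7. shoelace: 105.408

Area of P1's cell: 105.4080 (4 vertices)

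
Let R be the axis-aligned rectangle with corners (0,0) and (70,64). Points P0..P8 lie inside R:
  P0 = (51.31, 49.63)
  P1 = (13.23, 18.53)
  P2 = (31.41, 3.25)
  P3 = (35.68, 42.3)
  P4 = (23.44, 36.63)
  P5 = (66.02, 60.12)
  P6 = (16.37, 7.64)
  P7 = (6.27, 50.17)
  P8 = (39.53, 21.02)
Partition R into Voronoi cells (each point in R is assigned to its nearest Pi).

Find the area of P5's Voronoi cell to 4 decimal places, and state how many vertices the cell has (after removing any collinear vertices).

1. box [0,70]×[0,64]: [(0, 0) (70, 0) (70, 64) (0, 64)]
2. ⊥bis P5·P0 via (58.665,54.875): [(70, 38.9801) (70, 64) (52.1578, 64)]  |A|=223.2056
3. ⊥bis P5·P1 via (39.625,39.325): [(70, 38.9801) (70, 64) (52.1578, 64)]  |A|=223.2056
4. ⊥bis P5·P2 via (48.715,31.685): [(70, 38.9801) (70, 64) (52.1578, 64)]  |A|=223.2056
5. ⊥bis P5·P3 via (50.85,51.21): [(70, 38.9801) (70, 64) (52.1578, 64)]  |A|=223.2056
6. ⊥bis P5·P4 via (44.73,48.375): [(70, 38.9801) (70, 64) (52.1578, 64)]  |A|=223.2056
7. ⊥bis P5·P6 via (41.195,33.88): [(70, 38.9801) (70, 64) (52.1578, 64)]  |A|=223.2056
8. ⊥bis P5·P7 via (36.145,55.145): [(70, 38.9801) (70, 64) (52.1578, 64)]  |A|=223.2056
9. ⊥bis P5·P8 via (52.775,40.57): [(70, 38.9801) (70, 64) (52.1578, 64)]  |A|=223.2056
10. canonical 3-gon: [(70, 38.9801) (70, 64) (52.1578, 64)]
11. shoelace: 223.2056

Area of P5's cell: 223.2056 (3 vertices)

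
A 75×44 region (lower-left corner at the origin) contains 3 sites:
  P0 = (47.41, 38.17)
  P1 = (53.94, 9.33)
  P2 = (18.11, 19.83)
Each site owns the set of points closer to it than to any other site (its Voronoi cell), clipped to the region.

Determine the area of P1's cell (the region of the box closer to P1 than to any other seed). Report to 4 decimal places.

Area of P1's cell: 994.1178

1. box [0,75]×[0,44]: [(0, 0) (75, 0) (75, 44) (0, 44)]
2. ⊥bis P1·P0 via (50.675,23.75): [(0, 12.2761) (0, 0) (75, 0) (75, 29.2577)]  |A|=1557.5171
3. ⊥bis P1·P2 via (36.025,14.58): [(37.8621, 20.8489) (31.7523, 0) (75, 0) (75, 29.2577)]  |A|=994.1178
4. canonical 4-gon: [(37.8621, 20.8489) (31.7523, 0) (75, 0) (75, 29.2577)]
5. shoelace: 994.1178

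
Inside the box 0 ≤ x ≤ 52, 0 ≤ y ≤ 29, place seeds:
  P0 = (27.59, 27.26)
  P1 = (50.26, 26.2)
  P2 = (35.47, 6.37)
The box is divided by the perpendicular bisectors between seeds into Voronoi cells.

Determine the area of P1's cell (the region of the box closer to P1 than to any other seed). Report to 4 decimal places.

Area of P1's cell: 192.7315

1. box [0,52]×[0,29]: [(0, 0) (52, 0) (52, 29) (0, 29)]
2. ⊥bis P1·P0 via (38.925,26.73): [(37.6752, 0) (52, 0) (52, 29) (39.0311, 29)]  |A|=395.7586
3. ⊥bis P1·P2 via (42.865,16.285): [(38.5858, 19.4766) (52, 9.4718) (52, 29) (39.0311, 29)]  |A|=192.7315
4. canonical 4-gon: [(38.5858, 19.4766) (52, 9.4718) (52, 29) (39.0311, 29)]
5. shoelace: 192.7315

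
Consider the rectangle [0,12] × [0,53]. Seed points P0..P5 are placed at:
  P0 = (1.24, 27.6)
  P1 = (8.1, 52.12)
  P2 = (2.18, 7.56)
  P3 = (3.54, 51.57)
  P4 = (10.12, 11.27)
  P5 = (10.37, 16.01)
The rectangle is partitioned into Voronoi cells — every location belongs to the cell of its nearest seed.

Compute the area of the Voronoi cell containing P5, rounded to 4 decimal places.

1. box [0,12]×[0,53]: [(0, 0) (12, 0) (12, 53) (0, 53)]
2. ⊥bis P5·P0 via (5.805,21.805): [(0, 17.2321) (0, 0) (12, 0) (12, 26.6851)]  |A|=263.5033
3. ⊥bis P5·P1 via (9.235,34.065): [(0, 17.2321) (0, 0) (12, 0) (12, 26.6851)]  |A|=263.5033
4. ⊥bis P5·P2 via (6.275,11.785): [(0.3613, 17.5167) (12, 6.2362) (12, 26.6851)]  |A|=118.9995
5. ⊥bis P5·P3 via (6.955,33.79): [(0.3613, 17.5167) (12, 6.2362) (12, 26.6851)]  |A|=118.9995
6. ⊥bis P5·P4 via (10.245,13.64): [(0.3613, 17.5167) (4.0225, 13.9682) (12, 13.5474) (12, 26.6851)]  |A|=89.8367
7. canonical 4-gon: [(0.3613, 17.5167) (4.0225, 13.9682) (12, 13.5474) (12, 26.6851)]
8. shoelace: 89.8367

Area of P5's cell: 89.8367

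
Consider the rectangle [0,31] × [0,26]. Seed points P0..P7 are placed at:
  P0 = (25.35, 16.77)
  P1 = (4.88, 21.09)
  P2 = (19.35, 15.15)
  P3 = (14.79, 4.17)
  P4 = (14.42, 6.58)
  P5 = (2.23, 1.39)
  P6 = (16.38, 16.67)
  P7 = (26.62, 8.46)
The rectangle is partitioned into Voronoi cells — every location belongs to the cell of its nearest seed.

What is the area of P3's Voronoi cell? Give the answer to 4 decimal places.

1. box [0,31]×[0,26]: [(0, 0) (31, 0) (31, 26) (0, 26)]
2. ⊥bis P3·P0 via (20.07,10.47): [(0, 0) (31, 0) (31, 1.3096) (1.5399, 26) (0, 26)]  |A|=442.3093
3. ⊥bis P3·P1 via (9.835,12.63): [(0, 6.8697) (0, 0) (31, 0) (31, 1.3096) (14.3426, 15.2701)]  |A|=296.8584
4. ⊥bis P3·P2 via (17.07,9.66): [(9.8697, 12.6503) (0, 6.8697) (0, 0) (31, 0) (31, 1.3096) (24.9326, 6.3946)]  |A|=263.1368
5. ⊥bis P3·P4 via (14.605,5.375): [(23.9377, 6.8078) (0, 3.1327) (0, 0) (31, 0) (31, 1.3096) (24.9326, 6.3946)]  |A|=148.9172
6. ⊥bis P3·P5 via (8.51,2.78): [(23.9377, 6.8078) (8.1548, 4.3847) (9.1253, 0) (31, 0) (31, 1.3096) (24.9326, 6.3946)]  |A|=116.1377
7. ⊥bis P3·P6 via (15.585,10.42): [(23.9377, 6.8078) (8.1548, 4.3847) (9.1253, 0) (31, 0) (31, 1.3096) (24.9326, 6.3946)]  |A|=116.1377
8. ⊥bis P3·P7 via (20.705,6.315): [(20.7062, 6.3117) (8.1548, 4.3847) (9.1253, 0) (22.9951, 0)]  |A|=72.223
9. canonical 4-gon: [(20.7062, 6.3117) (8.1548, 4.3847) (9.1253, 0) (22.9951, 0)]
10. shoelace: 72.223

Area of P3's cell: 72.2230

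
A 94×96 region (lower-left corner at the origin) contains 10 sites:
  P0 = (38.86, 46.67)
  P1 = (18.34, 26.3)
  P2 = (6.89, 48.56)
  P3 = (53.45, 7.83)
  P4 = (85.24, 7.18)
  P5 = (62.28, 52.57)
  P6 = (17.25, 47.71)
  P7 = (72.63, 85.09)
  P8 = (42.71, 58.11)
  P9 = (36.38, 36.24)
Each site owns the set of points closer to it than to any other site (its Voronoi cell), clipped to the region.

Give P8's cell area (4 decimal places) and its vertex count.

1. box [0,94]×[0,96]: [(0, 0) (94, 0) (94, 96) (0, 96)]
2. ⊥bis P8·P0 via (40.785,52.39): [(0, 66.1157) (94, 34.4811) (94, 96) (0, 96)]  |A|=4295.9491
3. ⊥bis P8·P1 via (30.525,42.205): [(0, 66.1157) (94, 34.4811) (94, 96) (0, 96)]  |A|=4295.9491
4. ⊥bis P8·P2 via (24.8,53.335): [(23.5012, 58.2067) (94, 34.4811) (94, 96) (13.425, 96)]  |A|=3691.103
5. ⊥bis P8·P3 via (48.08,32.97): [(23.5012, 58.2067) (78.9174, 39.557) (94, 42.7787) (94, 96) (13.425, 96)]  |A|=3628.5284
6. ⊥bis P8·P4 via (63.975,32.645): [(23.5012, 58.2067) (74.1667, 41.1558) (94, 57.7179) (94, 96) (13.425, 96)]  |A|=3460.6719
7. ⊥bis P8·P5 via (52.495,55.34): [(23.5012, 58.2067) (50.714, 49.0485) (64.0053, 96) (13.425, 96)]  |A|=1655.5006
8. ⊥bis P8·P6 via (29.98,52.91): [(15.3919, 88.6228) (28.5042, 56.523) (50.714, 49.0485) (64.0053, 96) (13.425, 96)]  |A|=1586.2413
9. ⊥bis P8·P7 via (57.67,71.6): [(15.3919, 88.6228) (28.5042, 56.523) (50.714, 49.0485) (57.2347, 72.0828) (35.6676, 96) (13.425, 96)]  |A|=1247.3619
10. ⊥bis P8·P9 via (39.545,47.175): [(15.3919, 88.6228) (28.5042, 56.523) (50.714, 49.0485) (57.2347, 72.0828) (35.6676, 96) (13.425, 96)]  |A|=1247.3619
11. canonical 6-gon: [(15.3919, 88.6228) (28.5042, 56.523) (50.714, 49.0485) (57.2347, 72.0828) (35.6676, 96) (13.425, 96)]
12. shoelace: 1247.3619

Area of P8's cell: 1247.3619 (6 vertices)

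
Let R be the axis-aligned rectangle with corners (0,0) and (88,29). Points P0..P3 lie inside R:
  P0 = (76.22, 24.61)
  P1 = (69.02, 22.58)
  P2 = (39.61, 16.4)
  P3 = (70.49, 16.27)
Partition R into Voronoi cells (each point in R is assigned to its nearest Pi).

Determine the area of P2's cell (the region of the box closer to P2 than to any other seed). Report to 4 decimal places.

1. box [0,88]×[0,29]: [(0, 0) (88, 0) (88, 29) (0, 29)]
2. ⊥bis P2·P0 via (57.915,20.505): [(0, 0) (62.5134, 0) (56.0099, 29) (0, 29)]  |A|=1718.588
3. ⊥bis P2·P1 via (54.315,19.49): [(0, 0) (58.4105, 0) (52.3166, 29) (0, 29)]  |A|=1605.5433
4. ⊥bis P2·P3 via (55.05,16.335): [(0, 0) (54.9812, 0) (55.0486, 15.9989) (52.3166, 29) (0, 29)]  |A|=1578.1111
5. canonical 5-gon: [(0, 0) (54.9812, 0) (55.0486, 15.9989) (52.3166, 29) (0, 29)]
6. shoelace: 1578.1111

Area of P2's cell: 1578.1111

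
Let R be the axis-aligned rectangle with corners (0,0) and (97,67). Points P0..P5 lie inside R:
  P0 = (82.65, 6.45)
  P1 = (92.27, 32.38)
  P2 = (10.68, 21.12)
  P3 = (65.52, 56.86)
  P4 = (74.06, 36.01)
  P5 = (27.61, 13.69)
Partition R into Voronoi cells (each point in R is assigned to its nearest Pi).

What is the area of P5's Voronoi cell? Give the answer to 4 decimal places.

1. box [0,97]×[0,67]: [(0, 0) (97, 0) (97, 67) (0, 67)]
2. ⊥bis P5·P0 via (55.13,10.07): [(0, 0) (53.8054, 0) (62.6186, 67) (0, 67)]  |A|=3900.2039
3. ⊥bis P5·P1 via (59.94,23.035): [(0, 0) (53.8054, 0) (57.8064, 30.4165) (47.2319, 67) (0, 67)]  |A|=3618.7536
4. ⊥bis P5·P2 via (19.145,17.405): [(11.5065, 0) (53.8054, 0) (57.8064, 30.4165) (47.2319, 67) (40.9106, 67)]  |A|=1862.781
5. ⊥bis P5·P3 via (46.565,35.275): [(32.4337, 47.6845) (11.5065, 0) (53.8054, 0) (57.2152, 25.9224)]  |A|=1366.8025
6. ⊥bis P5·P4 via (50.835,24.85): [(45.2859, 36.3983) (32.4337, 47.6845) (11.5065, 0) (53.8054, 0) (55.7333, 14.6562)]  |A|=1291.8407
7. canonical 5-gon: [(45.2859, 36.3983) (32.4337, 47.6845) (11.5065, 0) (53.8054, 0) (55.7333, 14.6562)]
8. shoelace: 1291.8407

Area of P5's cell: 1291.8407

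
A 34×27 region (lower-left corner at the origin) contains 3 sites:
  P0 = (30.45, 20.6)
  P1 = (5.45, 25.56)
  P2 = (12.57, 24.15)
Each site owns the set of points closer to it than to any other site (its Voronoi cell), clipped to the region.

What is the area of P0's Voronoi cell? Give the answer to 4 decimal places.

1. box [0,34]×[0,27]: [(0, 0) (34, 0) (34, 27) (0, 27)]
2. ⊥bis P0·P1 via (17.95,23.08): [(13.3709, 0) (34, 0) (34, 27) (18.7277, 27)]  |A|=484.6681
3. ⊥bis P0·P2 via (21.51,22.375): [(17.0675, 0) (34, 0) (34, 27) (22.4283, 27)]  |A|=384.8066
4. canonical 4-gon: [(17.0675, 0) (34, 0) (34, 27) (22.4283, 27)]
5. shoelace: 384.8066

Area of P0's cell: 384.8066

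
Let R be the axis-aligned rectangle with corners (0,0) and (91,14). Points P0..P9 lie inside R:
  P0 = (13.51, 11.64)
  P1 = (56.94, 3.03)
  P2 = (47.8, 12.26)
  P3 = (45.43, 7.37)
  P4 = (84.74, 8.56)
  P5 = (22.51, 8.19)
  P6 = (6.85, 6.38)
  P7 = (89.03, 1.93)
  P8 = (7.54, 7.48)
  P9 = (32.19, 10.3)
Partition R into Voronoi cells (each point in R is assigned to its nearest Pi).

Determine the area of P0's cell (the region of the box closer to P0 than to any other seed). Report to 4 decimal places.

1. box [0,91]×[0,14]: [(0, 0) (91, 0) (91, 14) (0, 14)]
2. ⊥bis P0·P1 via (35.225,7.335): [(0, 0) (33.7708, 0) (36.5463, 14) (0, 14)]  |A|=492.2202
3. ⊥bis P0·P2 via (30.655,11.95): [(0, 0) (30.8711, 0) (30.6179, 14) (0, 14)]  |A|=430.423
4. ⊥bis P0·P3 via (29.47,9.505): [(0, 0) (28.1985, 0) (30.0713, 14) (0, 14)]  |A|=407.8886
5. ⊥bis P0·P4 via (49.125,10.1): [(0, 0) (28.1985, 0) (30.0713, 14) (0, 14)]  |A|=407.8886
6. ⊥bis P0·P5 via (18.01,9.915): [(0, 0) (14.2092, 0) (19.5759, 14) (0, 14)]  |A|=236.4962
7. ⊥bis P0·P6 via (10.18,9.01): [(15.2179, 2.6312) (19.5759, 14) (6.2389, 14)]  |A|=75.8125
8. ⊥bis P0·P7 via (51.27,6.785): [(15.2179, 2.6312) (19.5759, 14) (6.2389, 14)]  |A|=75.8125
9. ⊥bis P0·P8 via (10.525,9.56): [(15.2659, 2.7564) (19.5759, 14) (7.4311, 14)]  |A|=68.2756
10. ⊥bis P0·P9 via (22.85,10.97): [(15.2659, 2.7564) (19.5759, 14) (7.4311, 14)]  |A|=68.2756
11. canonical 3-gon: [(15.2659, 2.7564) (19.5759, 14) (7.4311, 14)]
12. shoelace: 68.2756

Area of P0's cell: 68.2756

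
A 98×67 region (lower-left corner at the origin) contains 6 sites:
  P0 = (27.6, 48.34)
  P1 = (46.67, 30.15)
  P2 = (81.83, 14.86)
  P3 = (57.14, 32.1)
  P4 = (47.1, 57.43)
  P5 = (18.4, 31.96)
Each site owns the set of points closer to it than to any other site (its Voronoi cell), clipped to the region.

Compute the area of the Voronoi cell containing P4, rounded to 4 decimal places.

1. box [0,98]×[0,67]: [(0, 0) (98, 0) (98, 67) (0, 67)]
2. ⊥bis P4·P0 via (37.35,52.885): [(62.0025, 0) (98, 0) (98, 67) (30.7702, 67)]  |A|=3458.1117
3. ⊥bis P4·P1 via (46.885,43.79): [(41.5505, 43.8741) (98, 42.9843) (98, 67) (30.7702, 67)]  |A|=1455.2123
4. ⊥bis P4·P2 via (64.465,36.145): [(41.5505, 43.8741) (73.325, 43.3732) (98, 63.504) (98, 67) (30.7702, 67)]  |A|=1202.0506
5. ⊥bis P4·P3 via (52.12,44.765): [(41.5505, 43.8741) (49.554, 43.7479) (96.6802, 62.4273) (98, 63.504) (98, 67) (30.7702, 67)]  |A|=971.2094
6. ⊥bis P4·P5 via (32.75,44.695): [(41.5505, 43.8741) (49.554, 43.7479) (96.6802, 62.4273) (98, 63.504) (98, 67) (30.7702, 67)]  |A|=971.2094
7. canonical 6-gon: [(41.5505, 43.8741) (49.554, 43.7479) (96.6802, 62.4273) (98, 63.504) (98, 67) (30.7702, 67)]
8. shoelace: 971.2094

Area of P4's cell: 971.2094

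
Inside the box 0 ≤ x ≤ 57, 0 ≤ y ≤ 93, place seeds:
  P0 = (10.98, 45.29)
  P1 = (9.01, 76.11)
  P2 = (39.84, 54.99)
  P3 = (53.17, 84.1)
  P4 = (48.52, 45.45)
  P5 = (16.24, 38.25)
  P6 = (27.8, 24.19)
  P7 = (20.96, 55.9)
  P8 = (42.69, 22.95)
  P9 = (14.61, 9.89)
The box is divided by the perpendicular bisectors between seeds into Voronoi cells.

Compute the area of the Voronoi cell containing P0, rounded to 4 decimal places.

Area of P0's cell: 327.4125

1. box [0,57]×[0,93]: [(0, 0) (57, 0) (57, 93) (0, 93)]
2. ⊥bis P0·P1 via (9.995,60.7): [(0, 60.0611) (0, 0) (57, 0) (57, 63.7045)]  |A|=3527.3214
3. ⊥bis P0·P2 via (25.41,50.14): [(21.6112, 61.4425) (0, 60.0611) (0, 0) (42.2623, 0)]  |A|=1947.3469
4. ⊥bis P0·P3 via (32.075,64.695): [(21.6112, 61.4425) (0, 60.0611) (0, 0) (42.2623, 0)]  |A|=1947.3469
5. ⊥bis P0·P4 via (29.75,45.37): [(29.7852, 37.1228) (21.6112, 61.4425) (0, 60.0611) (0, 0) (29.9434, 0)]  |A|=1718.69
6. ⊥bis P0·P5 via (13.61,41.77): [(25.2901, 50.4969) (21.6112, 61.4425) (0, 60.0611) (0, 31.6012)]  |A|=480.692
7. ⊥bis P0·P6 via (19.39,34.74): [(25.2901, 50.4969) (21.6112, 61.4425) (0, 60.0611) (0, 31.6012)]  |A|=480.692
8. ⊥bis P0·P7 via (15.97,50.595): [(20.154, 46.6594) (5.5305, 60.4146) (0, 60.0611) (0, 31.6012)]  |A|=327.4125
9. ⊥bis P0·P8 via (26.835,34.12): [(20.154, 46.6594) (5.5305, 60.4146) (0, 60.0611) (0, 31.6012)]  |A|=327.4125
10. ⊥bis P0·P9 via (12.795,27.59): [(20.154, 46.6594) (5.5305, 60.4146) (0, 60.0611) (0, 31.6012)]  |A|=327.4125
11. canonical 4-gon: [(20.154, 46.6594) (5.5305, 60.4146) (0, 60.0611) (0, 31.6012)]
12. shoelace: 327.4125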